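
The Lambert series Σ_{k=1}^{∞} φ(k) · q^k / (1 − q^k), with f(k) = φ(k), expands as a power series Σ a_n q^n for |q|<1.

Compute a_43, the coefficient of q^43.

d|43:{43,1}  Σφ=42+1=43

a_43 = 43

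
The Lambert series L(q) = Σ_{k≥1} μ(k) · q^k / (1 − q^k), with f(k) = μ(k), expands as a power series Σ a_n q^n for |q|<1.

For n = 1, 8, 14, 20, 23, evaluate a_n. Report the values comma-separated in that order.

[q^1] μ(1)=1 ⇒ 1
[q^8] μ(8)=0,μ(4)=0,μ(2)=-1,μ(1)=1 ⇒ 0
d|14:{1,2,7,14}  Σμ=1+(-1)+(-1)+1=0
[q^20] μ(20)=0,μ(10)=1,μ(5)=-1,μ(4)=0,μ(2)=-1,μ(1)=1 ⇒ 0
[q^23] μ(1)=1,μ(23)=-1 ⇒ 0

1, 0, 0, 0, 0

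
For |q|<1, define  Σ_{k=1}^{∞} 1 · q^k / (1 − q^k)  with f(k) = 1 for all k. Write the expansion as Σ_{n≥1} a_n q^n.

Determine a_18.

a_18 = 6

n=18: 18·1 9·2 6·3 3·6 2·9 1·18  f→[1+1+1+1+1+1]=6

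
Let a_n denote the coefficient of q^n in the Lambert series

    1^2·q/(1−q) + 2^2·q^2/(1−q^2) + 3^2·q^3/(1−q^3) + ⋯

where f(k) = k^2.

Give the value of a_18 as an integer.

q^18  k|18↦f(k): 1:1 2:4 3:9 6:36 9:81 18:324  a_18=455

a_18 = 455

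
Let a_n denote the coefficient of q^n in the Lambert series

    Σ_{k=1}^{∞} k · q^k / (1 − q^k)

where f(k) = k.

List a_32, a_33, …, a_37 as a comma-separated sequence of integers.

d|32:{32,16,8,4,2,1}  Σf=32+16+8+4+2+1=63
q^33  k|33↦f(k): 1:1 3:3 11:11 33:33  a_33=48
n=34: 34·1 17·2 2·17 1·34  f→[34+17+2+1]=54
[q^35] f(35)=35,f(7)=7,f(5)=5,f(1)=1 ⇒ 48
d|36:{1,2,3,4,6,9,12,18,36}  Σf=1+2+3+4+6+9+12+18+36=91
q^37  k|37↦f(k): 37:37 1:1  a_37=38

63, 48, 54, 48, 91, 38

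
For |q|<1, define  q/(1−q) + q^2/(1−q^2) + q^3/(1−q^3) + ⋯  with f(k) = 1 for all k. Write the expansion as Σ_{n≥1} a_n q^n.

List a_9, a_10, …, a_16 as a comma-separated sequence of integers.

q^9  k|9↦f(k): 1:1 3:1 9:1  a_9=3
n=10: 1·10 2·5 5·2 10·1  f→[1+1+1+1]=4
d|11:{1,11}  Σf=1+1=2
q^12  k|12↦f(k): 12:1 6:1 4:1 3:1 2:1 1:1  a_12=6
n=13: 1·13 13·1  f→[1+1]=2
[q^14] f(14)=1,f(7)=1,f(2)=1,f(1)=1 ⇒ 4
d|15:{15,5,3,1}  Σf=1+1+1+1=4
q^16  k|16↦f(k): 1:1 2:1 4:1 8:1 16:1  a_16=5

3, 4, 2, 6, 2, 4, 4, 5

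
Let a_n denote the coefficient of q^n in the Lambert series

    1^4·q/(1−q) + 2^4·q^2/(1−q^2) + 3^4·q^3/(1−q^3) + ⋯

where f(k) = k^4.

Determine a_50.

[q^50] f(50)=6250000,f(25)=390625,f(10)=10000,f(5)=625,f(2)=16,f(1)=1 ⇒ 6651267

a_50 = 6651267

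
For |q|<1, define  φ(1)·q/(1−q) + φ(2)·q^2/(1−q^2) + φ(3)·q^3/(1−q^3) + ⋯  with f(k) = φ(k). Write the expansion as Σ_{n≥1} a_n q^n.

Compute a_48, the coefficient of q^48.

q^48  k|48↦φ(k): 1:1 2:1 3:2 4:2 6:2 8:4 12:4 16:8 24:8 48:16  a_48=48

a_48 = 48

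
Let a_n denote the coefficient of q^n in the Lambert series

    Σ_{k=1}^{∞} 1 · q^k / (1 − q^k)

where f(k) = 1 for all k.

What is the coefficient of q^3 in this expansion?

a_3 = 2

[q^3] f(3)=1,f(1)=1 ⇒ 2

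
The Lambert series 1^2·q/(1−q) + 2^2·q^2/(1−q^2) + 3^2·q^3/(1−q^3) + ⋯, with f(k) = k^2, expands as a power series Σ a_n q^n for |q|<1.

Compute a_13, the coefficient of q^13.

a_13 = 170

[q^13] f(1)=1,f(13)=169 ⇒ 170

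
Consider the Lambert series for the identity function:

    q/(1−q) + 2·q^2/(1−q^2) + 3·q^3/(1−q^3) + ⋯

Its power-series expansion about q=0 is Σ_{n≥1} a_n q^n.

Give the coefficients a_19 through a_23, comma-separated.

q^19  k|19↦f(k): 19:19 1:1  a_19=20
[q^20] f(20)=20,f(10)=10,f(5)=5,f(4)=4,f(2)=2,f(1)=1 ⇒ 42
q^21  k|21↦f(k): 1:1 3:3 7:7 21:21  a_21=32
[q^22] f(1)=1,f(2)=2,f(11)=11,f(22)=22 ⇒ 36
q^23  k|23↦f(k): 23:23 1:1  a_23=24

20, 42, 32, 36, 24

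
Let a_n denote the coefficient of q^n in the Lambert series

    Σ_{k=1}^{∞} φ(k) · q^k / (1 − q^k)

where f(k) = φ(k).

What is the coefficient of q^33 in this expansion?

q^33  k|33↦φ(k): 1:1 3:2 11:10 33:20  a_33=33

a_33 = 33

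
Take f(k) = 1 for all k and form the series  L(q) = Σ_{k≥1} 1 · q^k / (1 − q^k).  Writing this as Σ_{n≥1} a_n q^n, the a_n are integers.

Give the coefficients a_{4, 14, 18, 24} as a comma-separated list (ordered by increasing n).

3, 4, 6, 8

[q^4] f(4)=1,f(2)=1,f(1)=1 ⇒ 3
n=14: 1·14 2·7 7·2 14·1  f→[1+1+1+1]=4
n=18: 18·1 9·2 6·3 3·6 2·9 1·18  f→[1+1+1+1+1+1]=6
n=24: 1·24 2·12 3·8 4·6 6·4 8·3 12·2 24·1  f→[1+1+1+1+1+1+1+1]=8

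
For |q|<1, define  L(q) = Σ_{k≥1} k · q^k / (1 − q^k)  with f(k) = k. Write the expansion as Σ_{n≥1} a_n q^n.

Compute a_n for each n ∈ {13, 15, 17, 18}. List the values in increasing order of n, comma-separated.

n=13: 1·13 13·1  f→[1+13]=14
n=15: 15·1 5·3 3·5 1·15  f→[15+5+3+1]=24
q^17  k|17↦f(k): 17:17 1:1  a_17=18
d|18:{1,2,3,6,9,18}  Σf=1+2+3+6+9+18=39

14, 24, 18, 39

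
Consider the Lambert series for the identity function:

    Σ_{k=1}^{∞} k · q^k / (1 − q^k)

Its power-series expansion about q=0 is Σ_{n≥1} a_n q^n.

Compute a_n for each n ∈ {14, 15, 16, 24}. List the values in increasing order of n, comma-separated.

24, 24, 31, 60

[q^14] f(14)=14,f(7)=7,f(2)=2,f(1)=1 ⇒ 24
[q^15] f(1)=1,f(3)=3,f(5)=5,f(15)=15 ⇒ 24
d|16:{1,2,4,8,16}  Σf=1+2+4+8+16=31
q^24  k|24↦f(k): 24:24 12:12 8:8 6:6 4:4 3:3 2:2 1:1  a_24=60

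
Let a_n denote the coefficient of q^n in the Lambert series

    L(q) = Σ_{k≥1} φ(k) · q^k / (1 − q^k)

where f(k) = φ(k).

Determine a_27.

d|27:{27,9,3,1}  Σφ=18+6+2+1=27

a_27 = 27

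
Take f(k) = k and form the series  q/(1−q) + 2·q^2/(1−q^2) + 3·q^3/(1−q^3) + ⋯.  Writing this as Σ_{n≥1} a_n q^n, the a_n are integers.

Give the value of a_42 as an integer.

a_42 = 96

q^42  k|42↦f(k): 42:42 21:21 14:14 7:7 6:6 3:3 2:2 1:1  a_42=96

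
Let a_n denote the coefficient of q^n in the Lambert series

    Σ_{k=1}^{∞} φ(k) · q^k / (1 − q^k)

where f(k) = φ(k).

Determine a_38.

q^38  k|38↦φ(k): 1:1 2:1 19:18 38:18  a_38=38

a_38 = 38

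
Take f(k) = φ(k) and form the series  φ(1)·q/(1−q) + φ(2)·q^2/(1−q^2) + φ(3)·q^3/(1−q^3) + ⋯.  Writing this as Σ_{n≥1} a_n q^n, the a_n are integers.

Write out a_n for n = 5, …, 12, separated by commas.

[q^5] φ(1)=1,φ(5)=4 ⇒ 5
d|6:{1,2,3,6}  Σφ=1+1+2+2=6
d|7:{7,1}  Σφ=6+1=7
q^8  k|8↦φ(k): 1:1 2:1 4:2 8:4  a_8=8
[q^9] φ(1)=1,φ(3)=2,φ(9)=6 ⇒ 9
[q^10] φ(1)=1,φ(2)=1,φ(5)=4,φ(10)=4 ⇒ 10
d|11:{1,11}  Σφ=1+10=11
[q^12] φ(12)=4,φ(6)=2,φ(4)=2,φ(3)=2,φ(2)=1,φ(1)=1 ⇒ 12

5, 6, 7, 8, 9, 10, 11, 12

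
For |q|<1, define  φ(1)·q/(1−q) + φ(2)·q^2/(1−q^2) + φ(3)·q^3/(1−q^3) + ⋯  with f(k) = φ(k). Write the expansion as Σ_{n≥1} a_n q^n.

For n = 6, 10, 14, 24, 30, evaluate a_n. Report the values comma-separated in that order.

n=6: 6·1 3·2 2·3 1·6  φ→[2+2+1+1]=6
n=10: 10·1 5·2 2·5 1·10  φ→[4+4+1+1]=10
n=14: 14·1 7·2 2·7 1·14  φ→[6+6+1+1]=14
q^24  k|24↦φ(k): 24:8 12:4 8:4 6:2 4:2 3:2 2:1 1:1  a_24=24
q^30  k|30↦φ(k): 1:1 2:1 3:2 5:4 6:2 10:4 15:8 30:8  a_30=30

6, 10, 14, 24, 30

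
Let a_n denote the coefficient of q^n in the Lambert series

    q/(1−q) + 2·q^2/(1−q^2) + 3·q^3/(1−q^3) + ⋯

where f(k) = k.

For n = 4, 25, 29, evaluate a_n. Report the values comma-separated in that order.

7, 31, 30

q^4  k|4↦f(k): 1:1 2:2 4:4  a_4=7
[q^25] f(1)=1,f(5)=5,f(25)=25 ⇒ 31
n=29: 29·1 1·29  f→[29+1]=30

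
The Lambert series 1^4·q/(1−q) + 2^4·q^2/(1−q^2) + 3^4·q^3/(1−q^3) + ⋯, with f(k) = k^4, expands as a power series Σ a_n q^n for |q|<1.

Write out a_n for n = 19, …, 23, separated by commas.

130322, 170898, 196964, 248914, 279842

[q^19] f(19)=130321,f(1)=1 ⇒ 130322
[q^20] f(1)=1,f(2)=16,f(4)=256,f(5)=625,f(10)=10000,f(20)=160000 ⇒ 170898
q^21  k|21↦f(k): 21:194481 7:2401 3:81 1:1  a_21=196964
q^22  k|22↦f(k): 22:234256 11:14641 2:16 1:1  a_22=248914
[q^23] f(1)=1,f(23)=279841 ⇒ 279842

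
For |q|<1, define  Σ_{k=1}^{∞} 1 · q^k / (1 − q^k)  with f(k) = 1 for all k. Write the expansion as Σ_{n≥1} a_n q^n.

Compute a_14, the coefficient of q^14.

a_14 = 4

d|14:{1,2,7,14}  Σf=1+1+1+1=4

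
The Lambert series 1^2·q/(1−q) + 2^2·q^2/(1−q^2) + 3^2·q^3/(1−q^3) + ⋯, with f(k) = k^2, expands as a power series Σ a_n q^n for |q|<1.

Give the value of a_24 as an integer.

a_24 = 850

q^24  k|24↦f(k): 1:1 2:4 3:9 4:16 6:36 8:64 12:144 24:576  a_24=850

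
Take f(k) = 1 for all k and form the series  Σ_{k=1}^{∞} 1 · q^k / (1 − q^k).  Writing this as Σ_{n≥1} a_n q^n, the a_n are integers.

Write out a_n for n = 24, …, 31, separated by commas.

[q^24] f(24)=1,f(12)=1,f(8)=1,f(6)=1,f(4)=1,f(3)=1,f(2)=1,f(1)=1 ⇒ 8
n=25: 1·25 5·5 25·1  f→[1+1+1]=3
q^26  k|26↦f(k): 1:1 2:1 13:1 26:1  a_26=4
n=27: 1·27 3·9 9·3 27·1  f→[1+1+1+1]=4
n=28: 28·1 14·2 7·4 4·7 2·14 1·28  f→[1+1+1+1+1+1]=6
[q^29] f(1)=1,f(29)=1 ⇒ 2
q^30  k|30↦f(k): 30:1 15:1 10:1 6:1 5:1 3:1 2:1 1:1  a_30=8
q^31  k|31↦f(k): 31:1 1:1  a_31=2

8, 3, 4, 4, 6, 2, 8, 2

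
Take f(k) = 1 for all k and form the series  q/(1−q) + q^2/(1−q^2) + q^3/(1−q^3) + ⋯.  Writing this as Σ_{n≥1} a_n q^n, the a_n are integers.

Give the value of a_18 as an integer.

a_18 = 6

q^18  k|18↦f(k): 18:1 9:1 6:1 3:1 2:1 1:1  a_18=6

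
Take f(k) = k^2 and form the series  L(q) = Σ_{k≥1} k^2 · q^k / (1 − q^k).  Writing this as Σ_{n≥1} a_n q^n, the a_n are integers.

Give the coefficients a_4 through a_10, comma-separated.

21, 26, 50, 50, 85, 91, 130

d|4:{4,2,1}  Σf=16+4+1=21
q^5  k|5↦f(k): 1:1 5:25  a_5=26
q^6  k|6↦f(k): 6:36 3:9 2:4 1:1  a_6=50
q^7  k|7↦f(k): 1:1 7:49  a_7=50
[q^8] f(1)=1,f(2)=4,f(4)=16,f(8)=64 ⇒ 85
d|9:{1,3,9}  Σf=1+9+81=91
[q^10] f(10)=100,f(5)=25,f(2)=4,f(1)=1 ⇒ 130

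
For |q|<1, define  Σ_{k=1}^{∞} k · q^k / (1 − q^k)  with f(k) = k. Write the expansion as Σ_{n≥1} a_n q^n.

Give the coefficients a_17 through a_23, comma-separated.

n=17: 17·1 1·17  f→[17+1]=18
q^18  k|18↦f(k): 18:18 9:9 6:6 3:3 2:2 1:1  a_18=39
n=19: 19·1 1·19  f→[19+1]=20
q^20  k|20↦f(k): 1:1 2:2 4:4 5:5 10:10 20:20  a_20=42
n=21: 21·1 7·3 3·7 1·21  f→[21+7+3+1]=32
n=22: 1·22 2·11 11·2 22·1  f→[1+2+11+22]=36
q^23  k|23↦f(k): 23:23 1:1  a_23=24

18, 39, 20, 42, 32, 36, 24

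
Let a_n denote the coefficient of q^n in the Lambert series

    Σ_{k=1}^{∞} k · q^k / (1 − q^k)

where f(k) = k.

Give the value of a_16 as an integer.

a_16 = 31

n=16: 1·16 2·8 4·4 8·2 16·1  f→[1+2+4+8+16]=31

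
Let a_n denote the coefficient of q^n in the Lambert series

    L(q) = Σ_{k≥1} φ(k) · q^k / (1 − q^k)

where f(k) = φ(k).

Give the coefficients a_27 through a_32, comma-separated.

n=27: 1·27 3·9 9·3 27·1  φ→[1+2+6+18]=27
d|28:{28,14,7,4,2,1}  Σφ=12+6+6+2+1+1=28
n=29: 29·1 1·29  φ→[28+1]=29
[q^30] φ(1)=1,φ(2)=1,φ(3)=2,φ(5)=4,φ(6)=2,φ(10)=4,φ(15)=8,φ(30)=8 ⇒ 30
[q^31] φ(1)=1,φ(31)=30 ⇒ 31
n=32: 1·32 2·16 4·8 8·4 16·2 32·1  φ→[1+1+2+4+8+16]=32

27, 28, 29, 30, 31, 32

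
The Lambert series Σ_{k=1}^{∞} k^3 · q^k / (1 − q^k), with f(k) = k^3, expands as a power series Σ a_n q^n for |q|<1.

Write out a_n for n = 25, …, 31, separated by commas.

15751, 19782, 20440, 25112, 24390, 31752, 29792

[q^25] f(1)=1,f(5)=125,f(25)=15625 ⇒ 15751
[q^26] f(26)=17576,f(13)=2197,f(2)=8,f(1)=1 ⇒ 19782
q^27  k|27↦f(k): 27:19683 9:729 3:27 1:1  a_27=20440
d|28:{28,14,7,4,2,1}  Σf=21952+2744+343+64+8+1=25112
n=29: 1·29 29·1  f→[1+24389]=24390
[q^30] f(30)=27000,f(15)=3375,f(10)=1000,f(6)=216,f(5)=125,f(3)=27,f(2)=8,f(1)=1 ⇒ 31752
d|31:{1,31}  Σf=1+29791=29792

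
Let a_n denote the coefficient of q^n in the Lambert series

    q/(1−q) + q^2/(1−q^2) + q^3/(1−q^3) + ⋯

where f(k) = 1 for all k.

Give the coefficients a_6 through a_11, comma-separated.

[q^6] f(1)=1,f(2)=1,f(3)=1,f(6)=1 ⇒ 4
n=7: 7·1 1·7  f→[1+1]=2
n=8: 1·8 2·4 4·2 8·1  f→[1+1+1+1]=4
d|9:{1,3,9}  Σf=1+1+1=3
d|10:{1,2,5,10}  Σf=1+1+1+1=4
n=11: 11·1 1·11  f→[1+1]=2

4, 2, 4, 3, 4, 2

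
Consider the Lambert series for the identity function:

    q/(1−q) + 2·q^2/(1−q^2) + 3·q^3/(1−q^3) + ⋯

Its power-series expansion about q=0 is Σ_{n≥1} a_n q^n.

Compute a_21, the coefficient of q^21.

[q^21] f(21)=21,f(7)=7,f(3)=3,f(1)=1 ⇒ 32

a_21 = 32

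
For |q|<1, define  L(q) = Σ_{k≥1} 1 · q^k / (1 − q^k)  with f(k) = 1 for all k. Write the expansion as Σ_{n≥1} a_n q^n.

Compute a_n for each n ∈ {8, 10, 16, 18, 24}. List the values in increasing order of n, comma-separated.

d|8:{8,4,2,1}  Σf=1+1+1+1=4
q^10  k|10↦f(k): 1:1 2:1 5:1 10:1  a_10=4
q^16  k|16↦f(k): 1:1 2:1 4:1 8:1 16:1  a_16=5
q^18  k|18↦f(k): 18:1 9:1 6:1 3:1 2:1 1:1  a_18=6
[q^24] f(1)=1,f(2)=1,f(3)=1,f(4)=1,f(6)=1,f(8)=1,f(12)=1,f(24)=1 ⇒ 8

4, 4, 5, 6, 8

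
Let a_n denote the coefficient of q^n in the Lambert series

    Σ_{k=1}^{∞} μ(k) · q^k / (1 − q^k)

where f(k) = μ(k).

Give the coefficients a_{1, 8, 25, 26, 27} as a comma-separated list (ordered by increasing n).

q^1  k|1↦μ(k): 1:1  a_1=1
d|8:{1,2,4,8}  Σμ=1+(-1)+0+0=0
[q^25] μ(1)=1,μ(5)=-1,μ(25)=0 ⇒ 0
d|26:{1,2,13,26}  Σμ=1+(-1)+(-1)+1=0
q^27  k|27↦μ(k): 1:1 3:-1 9:0 27:0  a_27=0

1, 0, 0, 0, 0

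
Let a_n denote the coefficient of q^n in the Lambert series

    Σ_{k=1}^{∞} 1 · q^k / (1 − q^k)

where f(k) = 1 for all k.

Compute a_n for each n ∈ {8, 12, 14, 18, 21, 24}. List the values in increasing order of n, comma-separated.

q^8  k|8↦f(k): 1:1 2:1 4:1 8:1  a_8=4
n=12: 12·1 6·2 4·3 3·4 2·6 1·12  f→[1+1+1+1+1+1]=6
d|14:{1,2,7,14}  Σf=1+1+1+1=4
[q^18] f(1)=1,f(2)=1,f(3)=1,f(6)=1,f(9)=1,f(18)=1 ⇒ 6
q^21  k|21↦f(k): 21:1 7:1 3:1 1:1  a_21=4
q^24  k|24↦f(k): 24:1 12:1 8:1 6:1 4:1 3:1 2:1 1:1  a_24=8

4, 6, 4, 6, 4, 8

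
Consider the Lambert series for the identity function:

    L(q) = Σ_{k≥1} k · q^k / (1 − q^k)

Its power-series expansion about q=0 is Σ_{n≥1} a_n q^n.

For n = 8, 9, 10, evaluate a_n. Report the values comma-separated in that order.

d|8:{1,2,4,8}  Σf=1+2+4+8=15
d|9:{1,3,9}  Σf=1+3+9=13
n=10: 1·10 2·5 5·2 10·1  f→[1+2+5+10]=18

15, 13, 18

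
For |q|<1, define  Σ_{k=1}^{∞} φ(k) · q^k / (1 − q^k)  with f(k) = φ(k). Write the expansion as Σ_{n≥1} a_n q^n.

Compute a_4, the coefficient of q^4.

n=4: 4·1 2·2 1·4  φ→[2+1+1]=4

a_4 = 4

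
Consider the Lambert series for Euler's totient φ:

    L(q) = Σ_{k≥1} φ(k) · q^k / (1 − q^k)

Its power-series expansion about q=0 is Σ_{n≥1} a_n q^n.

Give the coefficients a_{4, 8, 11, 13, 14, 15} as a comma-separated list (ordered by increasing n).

[q^4] φ(4)=2,φ(2)=1,φ(1)=1 ⇒ 4
[q^8] φ(1)=1,φ(2)=1,φ(4)=2,φ(8)=4 ⇒ 8
d|11:{1,11}  Σφ=1+10=11
q^13  k|13↦φ(k): 13:12 1:1  a_13=13
[q^14] φ(1)=1,φ(2)=1,φ(7)=6,φ(14)=6 ⇒ 14
d|15:{15,5,3,1}  Σφ=8+4+2+1=15

4, 8, 11, 13, 14, 15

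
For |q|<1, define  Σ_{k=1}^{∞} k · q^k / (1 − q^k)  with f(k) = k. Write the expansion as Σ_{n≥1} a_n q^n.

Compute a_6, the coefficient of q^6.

n=6: 1·6 2·3 3·2 6·1  f→[1+2+3+6]=12

a_6 = 12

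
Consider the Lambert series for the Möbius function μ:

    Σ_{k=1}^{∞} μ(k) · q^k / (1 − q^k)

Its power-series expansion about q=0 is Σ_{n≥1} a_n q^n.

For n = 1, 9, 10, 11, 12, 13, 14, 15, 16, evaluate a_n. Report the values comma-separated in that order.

[q^1] μ(1)=1 ⇒ 1
n=9: 9·1 3·3 1·9  μ→[0+(-1)+1]=0
d|10:{1,2,5,10}  Σμ=1+(-1)+(-1)+1=0
d|11:{11,1}  Σμ=(-1)+1=0
d|12:{12,6,4,3,2,1}  Σμ=0+1+0+(-1)+(-1)+1=0
d|13:{1,13}  Σμ=1+(-1)=0
q^14  k|14↦μ(k): 1:1 2:-1 7:-1 14:1  a_14=0
d|15:{15,5,3,1}  Σμ=1+(-1)+(-1)+1=0
n=16: 1·16 2·8 4·4 8·2 16·1  μ→[1+(-1)+0+0+0]=0

1, 0, 0, 0, 0, 0, 0, 0, 0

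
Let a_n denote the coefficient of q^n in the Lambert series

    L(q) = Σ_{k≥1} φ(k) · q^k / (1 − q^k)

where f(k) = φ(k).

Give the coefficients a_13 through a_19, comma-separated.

[q^13] φ(1)=1,φ(13)=12 ⇒ 13
q^14  k|14↦φ(k): 14:6 7:6 2:1 1:1  a_14=14
n=15: 1·15 3·5 5·3 15·1  φ→[1+2+4+8]=15
d|16:{16,8,4,2,1}  Σφ=8+4+2+1+1=16
[q^17] φ(17)=16,φ(1)=1 ⇒ 17
q^18  k|18↦φ(k): 18:6 9:6 6:2 3:2 2:1 1:1  a_18=18
q^19  k|19↦φ(k): 19:18 1:1  a_19=19

13, 14, 15, 16, 17, 18, 19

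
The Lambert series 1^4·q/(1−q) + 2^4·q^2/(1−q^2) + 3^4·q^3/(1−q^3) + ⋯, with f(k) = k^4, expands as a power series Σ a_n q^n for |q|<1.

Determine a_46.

a_46 = 4757314

q^46  k|46↦f(k): 46:4477456 23:279841 2:16 1:1  a_46=4757314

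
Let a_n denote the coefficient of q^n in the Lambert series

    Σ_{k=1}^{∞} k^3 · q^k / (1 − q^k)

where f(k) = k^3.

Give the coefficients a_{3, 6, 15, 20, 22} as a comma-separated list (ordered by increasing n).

[q^3] f(3)=27,f(1)=1 ⇒ 28
d|6:{6,3,2,1}  Σf=216+27+8+1=252
n=15: 15·1 5·3 3·5 1·15  f→[3375+125+27+1]=3528
d|20:{20,10,5,4,2,1}  Σf=8000+1000+125+64+8+1=9198
n=22: 1·22 2·11 11·2 22·1  f→[1+8+1331+10648]=11988

28, 252, 3528, 9198, 11988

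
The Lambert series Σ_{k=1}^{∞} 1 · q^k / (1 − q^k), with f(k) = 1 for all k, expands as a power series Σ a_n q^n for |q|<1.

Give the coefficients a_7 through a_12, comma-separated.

2, 4, 3, 4, 2, 6

[q^7] f(1)=1,f(7)=1 ⇒ 2
d|8:{1,2,4,8}  Σf=1+1+1+1=4
[q^9] f(9)=1,f(3)=1,f(1)=1 ⇒ 3
n=10: 1·10 2·5 5·2 10·1  f→[1+1+1+1]=4
n=11: 11·1 1·11  f→[1+1]=2
q^12  k|12↦f(k): 1:1 2:1 3:1 4:1 6:1 12:1  a_12=6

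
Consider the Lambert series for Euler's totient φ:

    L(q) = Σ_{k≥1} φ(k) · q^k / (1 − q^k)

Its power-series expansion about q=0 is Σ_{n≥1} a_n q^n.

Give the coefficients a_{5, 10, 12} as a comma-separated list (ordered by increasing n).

q^5  k|5↦φ(k): 5:4 1:1  a_5=5
n=10: 10·1 5·2 2·5 1·10  φ→[4+4+1+1]=10
d|12:{1,2,3,4,6,12}  Σφ=1+1+2+2+2+4=12

5, 10, 12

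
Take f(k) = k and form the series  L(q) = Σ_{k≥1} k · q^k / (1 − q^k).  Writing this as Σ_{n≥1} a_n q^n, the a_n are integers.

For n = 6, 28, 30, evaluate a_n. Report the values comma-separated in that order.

12, 56, 72

[q^6] f(1)=1,f(2)=2,f(3)=3,f(6)=6 ⇒ 12
[q^28] f(28)=28,f(14)=14,f(7)=7,f(4)=4,f(2)=2,f(1)=1 ⇒ 56
n=30: 30·1 15·2 10·3 6·5 5·6 3·10 2·15 1·30  f→[30+15+10+6+5+3+2+1]=72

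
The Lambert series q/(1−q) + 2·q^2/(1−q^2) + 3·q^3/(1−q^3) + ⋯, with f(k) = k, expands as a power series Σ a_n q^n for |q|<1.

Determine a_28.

a_28 = 56

n=28: 28·1 14·2 7·4 4·7 2·14 1·28  f→[28+14+7+4+2+1]=56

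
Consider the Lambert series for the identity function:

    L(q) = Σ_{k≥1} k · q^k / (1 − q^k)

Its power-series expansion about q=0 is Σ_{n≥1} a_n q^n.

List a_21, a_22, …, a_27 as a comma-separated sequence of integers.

32, 36, 24, 60, 31, 42, 40

d|21:{1,3,7,21}  Σf=1+3+7+21=32
q^22  k|22↦f(k): 22:22 11:11 2:2 1:1  a_22=36
q^23  k|23↦f(k): 23:23 1:1  a_23=24
[q^24] f(1)=1,f(2)=2,f(3)=3,f(4)=4,f(6)=6,f(8)=8,f(12)=12,f(24)=24 ⇒ 60
q^25  k|25↦f(k): 1:1 5:5 25:25  a_25=31
n=26: 26·1 13·2 2·13 1·26  f→[26+13+2+1]=42
d|27:{1,3,9,27}  Σf=1+3+9+27=40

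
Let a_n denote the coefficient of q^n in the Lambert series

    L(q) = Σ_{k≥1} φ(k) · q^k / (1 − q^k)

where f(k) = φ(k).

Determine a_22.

n=22: 22·1 11·2 2·11 1·22  φ→[10+10+1+1]=22

a_22 = 22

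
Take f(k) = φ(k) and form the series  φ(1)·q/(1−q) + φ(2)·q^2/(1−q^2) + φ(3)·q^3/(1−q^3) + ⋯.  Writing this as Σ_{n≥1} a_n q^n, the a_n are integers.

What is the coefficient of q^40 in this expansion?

n=40: 40·1 20·2 10·4 8·5 5·8 4·10 2·20 1·40  φ→[16+8+4+4+4+2+1+1]=40

a_40 = 40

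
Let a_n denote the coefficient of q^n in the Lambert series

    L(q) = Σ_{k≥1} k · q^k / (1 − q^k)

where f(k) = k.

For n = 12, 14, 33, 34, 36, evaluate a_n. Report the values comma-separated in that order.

q^12  k|12↦f(k): 1:1 2:2 3:3 4:4 6:6 12:12  a_12=28
n=14: 1·14 2·7 7·2 14·1  f→[1+2+7+14]=24
[q^33] f(1)=1,f(3)=3,f(11)=11,f(33)=33 ⇒ 48
d|34:{34,17,2,1}  Σf=34+17+2+1=54
q^36  k|36↦f(k): 36:36 18:18 12:12 9:9 6:6 4:4 3:3 2:2 1:1  a_36=91

28, 24, 48, 54, 91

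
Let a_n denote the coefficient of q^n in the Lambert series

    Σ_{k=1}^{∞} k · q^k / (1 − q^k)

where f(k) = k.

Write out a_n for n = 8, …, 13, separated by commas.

15, 13, 18, 12, 28, 14

[q^8] f(8)=8,f(4)=4,f(2)=2,f(1)=1 ⇒ 15
[q^9] f(1)=1,f(3)=3,f(9)=9 ⇒ 13
n=10: 1·10 2·5 5·2 10·1  f→[1+2+5+10]=18
d|11:{1,11}  Σf=1+11=12
q^12  k|12↦f(k): 1:1 2:2 3:3 4:4 6:6 12:12  a_12=28
d|13:{1,13}  Σf=1+13=14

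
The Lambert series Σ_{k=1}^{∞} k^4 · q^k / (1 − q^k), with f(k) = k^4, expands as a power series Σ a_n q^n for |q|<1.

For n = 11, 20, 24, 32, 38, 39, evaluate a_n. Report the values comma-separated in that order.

[q^11] f(1)=1,f(11)=14641 ⇒ 14642
q^20  k|20↦f(k): 20:160000 10:10000 5:625 4:256 2:16 1:1  a_20=170898
[q^24] f(1)=1,f(2)=16,f(3)=81,f(4)=256,f(6)=1296,f(8)=4096,f(12)=20736,f(24)=331776 ⇒ 358258
n=32: 32·1 16·2 8·4 4·8 2·16 1·32  f→[1048576+65536+4096+256+16+1]=1118481
q^38  k|38↦f(k): 1:1 2:16 19:130321 38:2085136  a_38=2215474
q^39  k|39↦f(k): 39:2313441 13:28561 3:81 1:1  a_39=2342084

14642, 170898, 358258, 1118481, 2215474, 2342084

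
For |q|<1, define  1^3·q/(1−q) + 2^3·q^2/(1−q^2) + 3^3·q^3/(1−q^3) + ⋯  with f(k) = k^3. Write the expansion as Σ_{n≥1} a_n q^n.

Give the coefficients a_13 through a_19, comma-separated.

2198, 3096, 3528, 4681, 4914, 6813, 6860

n=13: 1·13 13·1  f→[1+2197]=2198
d|14:{1,2,7,14}  Σf=1+8+343+2744=3096
d|15:{15,5,3,1}  Σf=3375+125+27+1=3528
d|16:{1,2,4,8,16}  Σf=1+8+64+512+4096=4681
d|17:{17,1}  Σf=4913+1=4914
q^18  k|18↦f(k): 18:5832 9:729 6:216 3:27 2:8 1:1  a_18=6813
q^19  k|19↦f(k): 19:6859 1:1  a_19=6860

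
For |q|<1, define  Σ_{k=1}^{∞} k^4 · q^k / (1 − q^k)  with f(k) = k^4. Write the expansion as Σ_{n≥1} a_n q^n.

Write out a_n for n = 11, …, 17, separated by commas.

q^11  k|11↦f(k): 11:14641 1:1  a_11=14642
q^12  k|12↦f(k): 1:1 2:16 3:81 4:256 6:1296 12:20736  a_12=22386
q^13  k|13↦f(k): 13:28561 1:1  a_13=28562
n=14: 1·14 2·7 7·2 14·1  f→[1+16+2401+38416]=40834
d|15:{1,3,5,15}  Σf=1+81+625+50625=51332
[q^16] f(16)=65536,f(8)=4096,f(4)=256,f(2)=16,f(1)=1 ⇒ 69905
q^17  k|17↦f(k): 1:1 17:83521  a_17=83522

14642, 22386, 28562, 40834, 51332, 69905, 83522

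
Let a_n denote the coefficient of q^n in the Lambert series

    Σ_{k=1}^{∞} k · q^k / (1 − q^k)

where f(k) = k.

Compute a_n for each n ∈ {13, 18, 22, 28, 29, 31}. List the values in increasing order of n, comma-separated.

14, 39, 36, 56, 30, 32

d|13:{1,13}  Σf=1+13=14
q^18  k|18↦f(k): 1:1 2:2 3:3 6:6 9:9 18:18  a_18=39
n=22: 1·22 2·11 11·2 22·1  f→[1+2+11+22]=36
d|28:{1,2,4,7,14,28}  Σf=1+2+4+7+14+28=56
d|29:{1,29}  Σf=1+29=30
d|31:{1,31}  Σf=1+31=32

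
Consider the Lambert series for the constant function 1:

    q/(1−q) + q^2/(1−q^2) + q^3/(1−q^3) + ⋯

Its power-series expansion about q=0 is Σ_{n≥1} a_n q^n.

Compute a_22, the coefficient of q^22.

a_22 = 4

d|22:{1,2,11,22}  Σf=1+1+1+1=4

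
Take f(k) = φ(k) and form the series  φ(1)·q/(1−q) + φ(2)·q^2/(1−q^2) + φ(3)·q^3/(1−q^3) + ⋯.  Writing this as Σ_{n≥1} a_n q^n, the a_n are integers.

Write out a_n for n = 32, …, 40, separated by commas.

n=32: 1·32 2·16 4·8 8·4 16·2 32·1  φ→[1+1+2+4+8+16]=32
n=33: 33·1 11·3 3·11 1·33  φ→[20+10+2+1]=33
n=34: 34·1 17·2 2·17 1·34  φ→[16+16+1+1]=34
d|35:{1,5,7,35}  Σφ=1+4+6+24=35
q^36  k|36↦φ(k): 1:1 2:1 3:2 4:2 6:2 9:6 12:4 18:6 36:12  a_36=36
[q^37] φ(1)=1,φ(37)=36 ⇒ 37
n=38: 1·38 2·19 19·2 38·1  φ→[1+1+18+18]=38
[q^39] φ(1)=1,φ(3)=2,φ(13)=12,φ(39)=24 ⇒ 39
[q^40] φ(1)=1,φ(2)=1,φ(4)=2,φ(5)=4,φ(8)=4,φ(10)=4,φ(20)=8,φ(40)=16 ⇒ 40

32, 33, 34, 35, 36, 37, 38, 39, 40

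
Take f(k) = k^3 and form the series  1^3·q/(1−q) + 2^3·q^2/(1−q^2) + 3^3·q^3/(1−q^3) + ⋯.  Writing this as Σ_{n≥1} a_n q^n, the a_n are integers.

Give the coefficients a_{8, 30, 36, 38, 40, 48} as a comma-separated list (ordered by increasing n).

d|8:{8,4,2,1}  Σf=512+64+8+1=585
[q^30] f(30)=27000,f(15)=3375,f(10)=1000,f(6)=216,f(5)=125,f(3)=27,f(2)=8,f(1)=1 ⇒ 31752
q^36  k|36↦f(k): 1:1 2:8 3:27 4:64 6:216 9:729 12:1728 18:5832 36:46656  a_36=55261
[q^38] f(1)=1,f(2)=8,f(19)=6859,f(38)=54872 ⇒ 61740
d|40:{1,2,4,5,8,10,20,40}  Σf=1+8+64+125+512+1000+8000+64000=73710
[q^48] f(48)=110592,f(24)=13824,f(16)=4096,f(12)=1728,f(8)=512,f(6)=216,f(4)=64,f(3)=27,f(2)=8,f(1)=1 ⇒ 131068

585, 31752, 55261, 61740, 73710, 131068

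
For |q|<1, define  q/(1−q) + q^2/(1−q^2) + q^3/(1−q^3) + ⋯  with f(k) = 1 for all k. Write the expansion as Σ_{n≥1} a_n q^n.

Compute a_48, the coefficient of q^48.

a_48 = 10

[q^48] f(1)=1,f(2)=1,f(3)=1,f(4)=1,f(6)=1,f(8)=1,f(12)=1,f(16)=1,f(24)=1,f(48)=1 ⇒ 10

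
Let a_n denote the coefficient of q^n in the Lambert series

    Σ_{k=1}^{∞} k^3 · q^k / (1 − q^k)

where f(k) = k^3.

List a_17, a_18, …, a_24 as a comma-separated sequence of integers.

q^17  k|17↦f(k): 17:4913 1:1  a_17=4914
d|18:{1,2,3,6,9,18}  Σf=1+8+27+216+729+5832=6813
n=19: 1·19 19·1  f→[1+6859]=6860
n=20: 1·20 2·10 4·5 5·4 10·2 20·1  f→[1+8+64+125+1000+8000]=9198
[q^21] f(1)=1,f(3)=27,f(7)=343,f(21)=9261 ⇒ 9632
n=22: 22·1 11·2 2·11 1·22  f→[10648+1331+8+1]=11988
q^23  k|23↦f(k): 23:12167 1:1  a_23=12168
q^24  k|24↦f(k): 1:1 2:8 3:27 4:64 6:216 8:512 12:1728 24:13824  a_24=16380

4914, 6813, 6860, 9198, 9632, 11988, 12168, 16380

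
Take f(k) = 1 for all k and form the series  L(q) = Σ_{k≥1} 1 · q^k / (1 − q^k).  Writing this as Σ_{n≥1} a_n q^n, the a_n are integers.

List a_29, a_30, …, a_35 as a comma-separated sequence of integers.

d|29:{29,1}  Σf=1+1=2
d|30:{30,15,10,6,5,3,2,1}  Σf=1+1+1+1+1+1+1+1=8
q^31  k|31↦f(k): 31:1 1:1  a_31=2
n=32: 1·32 2·16 4·8 8·4 16·2 32·1  f→[1+1+1+1+1+1]=6
[q^33] f(1)=1,f(3)=1,f(11)=1,f(33)=1 ⇒ 4
[q^34] f(34)=1,f(17)=1,f(2)=1,f(1)=1 ⇒ 4
n=35: 35·1 7·5 5·7 1·35  f→[1+1+1+1]=4

2, 8, 2, 6, 4, 4, 4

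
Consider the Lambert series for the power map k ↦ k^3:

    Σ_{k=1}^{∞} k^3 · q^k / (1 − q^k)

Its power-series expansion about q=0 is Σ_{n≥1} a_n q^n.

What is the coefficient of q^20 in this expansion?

a_20 = 9198

d|20:{20,10,5,4,2,1}  Σf=8000+1000+125+64+8+1=9198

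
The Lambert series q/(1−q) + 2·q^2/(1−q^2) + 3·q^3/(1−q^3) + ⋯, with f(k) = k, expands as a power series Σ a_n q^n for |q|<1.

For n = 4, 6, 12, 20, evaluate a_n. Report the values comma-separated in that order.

7, 12, 28, 42

[q^4] f(1)=1,f(2)=2,f(4)=4 ⇒ 7
q^6  k|6↦f(k): 6:6 3:3 2:2 1:1  a_6=12
[q^12] f(1)=1,f(2)=2,f(3)=3,f(4)=4,f(6)=6,f(12)=12 ⇒ 28
q^20  k|20↦f(k): 1:1 2:2 4:4 5:5 10:10 20:20  a_20=42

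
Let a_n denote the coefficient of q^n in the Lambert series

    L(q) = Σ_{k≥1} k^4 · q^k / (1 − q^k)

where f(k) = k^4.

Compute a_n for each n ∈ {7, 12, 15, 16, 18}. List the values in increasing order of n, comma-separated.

[q^7] f(1)=1,f(7)=2401 ⇒ 2402
[q^12] f(12)=20736,f(6)=1296,f(4)=256,f(3)=81,f(2)=16,f(1)=1 ⇒ 22386
d|15:{15,5,3,1}  Σf=50625+625+81+1=51332
q^16  k|16↦f(k): 1:1 2:16 4:256 8:4096 16:65536  a_16=69905
[q^18] f(1)=1,f(2)=16,f(3)=81,f(6)=1296,f(9)=6561,f(18)=104976 ⇒ 112931

2402, 22386, 51332, 69905, 112931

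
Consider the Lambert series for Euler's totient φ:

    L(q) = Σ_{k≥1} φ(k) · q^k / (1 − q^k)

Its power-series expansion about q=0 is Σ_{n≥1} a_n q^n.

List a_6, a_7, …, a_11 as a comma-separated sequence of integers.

[q^6] φ(1)=1,φ(2)=1,φ(3)=2,φ(6)=2 ⇒ 6
d|7:{7,1}  Σφ=6+1=7
n=8: 1·8 2·4 4·2 8·1  φ→[1+1+2+4]=8
d|9:{1,3,9}  Σφ=1+2+6=9
[q^10] φ(1)=1,φ(2)=1,φ(5)=4,φ(10)=4 ⇒ 10
[q^11] φ(11)=10,φ(1)=1 ⇒ 11

6, 7, 8, 9, 10, 11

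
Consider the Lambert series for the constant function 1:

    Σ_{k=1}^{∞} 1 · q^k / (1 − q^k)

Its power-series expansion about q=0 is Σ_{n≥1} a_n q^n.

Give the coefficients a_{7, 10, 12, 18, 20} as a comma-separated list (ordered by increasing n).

2, 4, 6, 6, 6

d|7:{7,1}  Σf=1+1=2
q^10  k|10↦f(k): 10:1 5:1 2:1 1:1  a_10=4
n=12: 1·12 2·6 3·4 4·3 6·2 12·1  f→[1+1+1+1+1+1]=6
q^18  k|18↦f(k): 1:1 2:1 3:1 6:1 9:1 18:1  a_18=6
q^20  k|20↦f(k): 1:1 2:1 4:1 5:1 10:1 20:1  a_20=6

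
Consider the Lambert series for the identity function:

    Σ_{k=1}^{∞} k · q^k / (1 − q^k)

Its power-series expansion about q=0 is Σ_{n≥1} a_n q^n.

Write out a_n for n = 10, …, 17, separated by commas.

18, 12, 28, 14, 24, 24, 31, 18

q^10  k|10↦f(k): 10:10 5:5 2:2 1:1  a_10=18
n=11: 11·1 1·11  f→[11+1]=12
[q^12] f(12)=12,f(6)=6,f(4)=4,f(3)=3,f(2)=2,f(1)=1 ⇒ 28
[q^13] f(1)=1,f(13)=13 ⇒ 14
[q^14] f(14)=14,f(7)=7,f(2)=2,f(1)=1 ⇒ 24
n=15: 1·15 3·5 5·3 15·1  f→[1+3+5+15]=24
d|16:{1,2,4,8,16}  Σf=1+2+4+8+16=31
n=17: 1·17 17·1  f→[1+17]=18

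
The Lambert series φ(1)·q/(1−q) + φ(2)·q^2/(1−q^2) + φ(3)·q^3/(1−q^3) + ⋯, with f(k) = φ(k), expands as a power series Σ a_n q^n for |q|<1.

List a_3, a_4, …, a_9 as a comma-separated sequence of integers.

[q^3] φ(3)=2,φ(1)=1 ⇒ 3
q^4  k|4↦φ(k): 4:2 2:1 1:1  a_4=4
q^5  k|5↦φ(k): 1:1 5:4  a_5=5
d|6:{6,3,2,1}  Σφ=2+2+1+1=6
d|7:{7,1}  Σφ=6+1=7
d|8:{1,2,4,8}  Σφ=1+1+2+4=8
[q^9] φ(9)=6,φ(3)=2,φ(1)=1 ⇒ 9

3, 4, 5, 6, 7, 8, 9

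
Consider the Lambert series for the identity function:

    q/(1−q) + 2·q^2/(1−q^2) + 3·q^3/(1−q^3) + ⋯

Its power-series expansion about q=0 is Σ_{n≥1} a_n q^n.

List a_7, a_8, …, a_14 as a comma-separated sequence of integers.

8, 15, 13, 18, 12, 28, 14, 24

[q^7] f(1)=1,f(7)=7 ⇒ 8
d|8:{8,4,2,1}  Σf=8+4+2+1=15
q^9  k|9↦f(k): 9:9 3:3 1:1  a_9=13
q^10  k|10↦f(k): 1:1 2:2 5:5 10:10  a_10=18
[q^11] f(1)=1,f(11)=11 ⇒ 12
[q^12] f(12)=12,f(6)=6,f(4)=4,f(3)=3,f(2)=2,f(1)=1 ⇒ 28
q^13  k|13↦f(k): 13:13 1:1  a_13=14
[q^14] f(14)=14,f(7)=7,f(2)=2,f(1)=1 ⇒ 24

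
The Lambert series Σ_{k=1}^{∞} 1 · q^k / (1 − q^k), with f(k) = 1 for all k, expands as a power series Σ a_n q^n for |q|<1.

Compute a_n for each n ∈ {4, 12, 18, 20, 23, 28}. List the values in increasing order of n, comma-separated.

3, 6, 6, 6, 2, 6

n=4: 4·1 2·2 1·4  f→[1+1+1]=3
n=12: 12·1 6·2 4·3 3·4 2·6 1·12  f→[1+1+1+1+1+1]=6
[q^18] f(18)=1,f(9)=1,f(6)=1,f(3)=1,f(2)=1,f(1)=1 ⇒ 6
n=20: 20·1 10·2 5·4 4·5 2·10 1·20  f→[1+1+1+1+1+1]=6
[q^23] f(1)=1,f(23)=1 ⇒ 2
[q^28] f(1)=1,f(2)=1,f(4)=1,f(7)=1,f(14)=1,f(28)=1 ⇒ 6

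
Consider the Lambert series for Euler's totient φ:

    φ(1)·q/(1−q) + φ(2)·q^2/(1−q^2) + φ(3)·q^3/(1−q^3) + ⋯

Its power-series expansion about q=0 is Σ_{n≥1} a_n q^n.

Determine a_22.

d|22:{22,11,2,1}  Σφ=10+10+1+1=22

a_22 = 22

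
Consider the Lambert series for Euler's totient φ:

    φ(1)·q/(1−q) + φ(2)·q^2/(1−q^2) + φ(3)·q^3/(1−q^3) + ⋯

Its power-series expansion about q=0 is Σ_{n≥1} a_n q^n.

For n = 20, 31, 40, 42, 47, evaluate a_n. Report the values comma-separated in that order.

n=20: 20·1 10·2 5·4 4·5 2·10 1·20  φ→[8+4+4+2+1+1]=20
d|31:{1,31}  Σφ=1+30=31
d|40:{1,2,4,5,8,10,20,40}  Σφ=1+1+2+4+4+4+8+16=40
n=42: 1·42 2·21 3·14 6·7 7·6 14·3 21·2 42·1  φ→[1+1+2+2+6+6+12+12]=42
q^47  k|47↦φ(k): 47:46 1:1  a_47=47

20, 31, 40, 42, 47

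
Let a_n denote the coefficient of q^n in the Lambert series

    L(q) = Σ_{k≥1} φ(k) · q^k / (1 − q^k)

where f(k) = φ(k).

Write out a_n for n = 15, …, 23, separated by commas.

d|15:{15,5,3,1}  Σφ=8+4+2+1=15
n=16: 16·1 8·2 4·4 2·8 1·16  φ→[8+4+2+1+1]=16
[q^17] φ(17)=16,φ(1)=1 ⇒ 17
d|18:{18,9,6,3,2,1}  Σφ=6+6+2+2+1+1=18
q^19  k|19↦φ(k): 1:1 19:18  a_19=19
d|20:{1,2,4,5,10,20}  Σφ=1+1+2+4+4+8=20
d|21:{21,7,3,1}  Σφ=12+6+2+1=21
q^22  k|22↦φ(k): 1:1 2:1 11:10 22:10  a_22=22
q^23  k|23↦φ(k): 1:1 23:22  a_23=23

15, 16, 17, 18, 19, 20, 21, 22, 23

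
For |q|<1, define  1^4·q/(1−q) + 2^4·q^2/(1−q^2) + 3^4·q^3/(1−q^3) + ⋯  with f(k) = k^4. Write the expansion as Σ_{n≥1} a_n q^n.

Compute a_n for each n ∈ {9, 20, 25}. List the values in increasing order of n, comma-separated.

6643, 170898, 391251

n=9: 9·1 3·3 1·9  f→[6561+81+1]=6643
d|20:{1,2,4,5,10,20}  Σf=1+16+256+625+10000+160000=170898
q^25  k|25↦f(k): 25:390625 5:625 1:1  a_25=391251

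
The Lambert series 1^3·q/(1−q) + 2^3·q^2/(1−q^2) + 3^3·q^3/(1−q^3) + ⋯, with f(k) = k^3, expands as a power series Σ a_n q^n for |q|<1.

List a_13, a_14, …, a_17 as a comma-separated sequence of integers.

2198, 3096, 3528, 4681, 4914

q^13  k|13↦f(k): 13:2197 1:1  a_13=2198
d|14:{1,2,7,14}  Σf=1+8+343+2744=3096
d|15:{1,3,5,15}  Σf=1+27+125+3375=3528
q^16  k|16↦f(k): 16:4096 8:512 4:64 2:8 1:1  a_16=4681
d|17:{1,17}  Σf=1+4913=4914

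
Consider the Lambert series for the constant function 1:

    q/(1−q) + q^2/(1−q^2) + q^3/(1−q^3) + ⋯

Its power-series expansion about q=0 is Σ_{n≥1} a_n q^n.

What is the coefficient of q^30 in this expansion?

[q^30] f(1)=1,f(2)=1,f(3)=1,f(5)=1,f(6)=1,f(10)=1,f(15)=1,f(30)=1 ⇒ 8

a_30 = 8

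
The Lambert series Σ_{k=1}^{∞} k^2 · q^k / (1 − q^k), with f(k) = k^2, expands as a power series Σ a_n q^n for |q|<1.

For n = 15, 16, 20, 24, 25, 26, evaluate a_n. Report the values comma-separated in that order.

n=15: 15·1 5·3 3·5 1·15  f→[225+25+9+1]=260
q^16  k|16↦f(k): 1:1 2:4 4:16 8:64 16:256  a_16=341
n=20: 1·20 2·10 4·5 5·4 10·2 20·1  f→[1+4+16+25+100+400]=546
d|24:{24,12,8,6,4,3,2,1}  Σf=576+144+64+36+16+9+4+1=850
d|25:{1,5,25}  Σf=1+25+625=651
q^26  k|26↦f(k): 1:1 2:4 13:169 26:676  a_26=850

260, 341, 546, 850, 651, 850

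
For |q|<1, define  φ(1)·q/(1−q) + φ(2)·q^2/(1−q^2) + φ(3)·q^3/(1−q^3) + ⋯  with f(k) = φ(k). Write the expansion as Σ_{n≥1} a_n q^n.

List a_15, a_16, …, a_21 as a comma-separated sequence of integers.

q^15  k|15↦φ(k): 1:1 3:2 5:4 15:8  a_15=15
[q^16] φ(1)=1,φ(2)=1,φ(4)=2,φ(8)=4,φ(16)=8 ⇒ 16
n=17: 1·17 17·1  φ→[1+16]=17
n=18: 1·18 2·9 3·6 6·3 9·2 18·1  φ→[1+1+2+2+6+6]=18
q^19  k|19↦φ(k): 19:18 1:1  a_19=19
q^20  k|20↦φ(k): 1:1 2:1 4:2 5:4 10:4 20:8  a_20=20
[q^21] φ(21)=12,φ(7)=6,φ(3)=2,φ(1)=1 ⇒ 21

15, 16, 17, 18, 19, 20, 21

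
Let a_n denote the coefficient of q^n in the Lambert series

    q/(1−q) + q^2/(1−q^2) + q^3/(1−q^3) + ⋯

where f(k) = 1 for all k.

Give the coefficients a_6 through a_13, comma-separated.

4, 2, 4, 3, 4, 2, 6, 2

n=6: 1·6 2·3 3·2 6·1  f→[1+1+1+1]=4
n=7: 7·1 1·7  f→[1+1]=2
n=8: 1·8 2·4 4·2 8·1  f→[1+1+1+1]=4
d|9:{9,3,1}  Σf=1+1+1=3
d|10:{10,5,2,1}  Σf=1+1+1+1=4
[q^11] f(1)=1,f(11)=1 ⇒ 2
[q^12] f(1)=1,f(2)=1,f(3)=1,f(4)=1,f(6)=1,f(12)=1 ⇒ 6
d|13:{1,13}  Σf=1+1=2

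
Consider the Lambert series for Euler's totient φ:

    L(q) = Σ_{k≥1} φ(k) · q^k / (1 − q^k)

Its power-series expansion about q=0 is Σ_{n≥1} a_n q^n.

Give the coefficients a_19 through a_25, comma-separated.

n=19: 1·19 19·1  φ→[1+18]=19
d|20:{20,10,5,4,2,1}  Σφ=8+4+4+2+1+1=20
q^21  k|21↦φ(k): 21:12 7:6 3:2 1:1  a_21=21
[q^22] φ(1)=1,φ(2)=1,φ(11)=10,φ(22)=10 ⇒ 22
n=23: 23·1 1·23  φ→[22+1]=23
q^24  k|24↦φ(k): 24:8 12:4 8:4 6:2 4:2 3:2 2:1 1:1  a_24=24
[q^25] φ(25)=20,φ(5)=4,φ(1)=1 ⇒ 25

19, 20, 21, 22, 23, 24, 25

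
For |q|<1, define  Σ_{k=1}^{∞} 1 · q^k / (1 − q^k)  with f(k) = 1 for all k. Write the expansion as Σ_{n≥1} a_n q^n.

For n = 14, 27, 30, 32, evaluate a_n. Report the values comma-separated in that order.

4, 4, 8, 6

q^14  k|14↦f(k): 14:1 7:1 2:1 1:1  a_14=4
d|27:{1,3,9,27}  Σf=1+1+1+1=4
d|30:{1,2,3,5,6,10,15,30}  Σf=1+1+1+1+1+1+1+1=8
[q^32] f(32)=1,f(16)=1,f(8)=1,f(4)=1,f(2)=1,f(1)=1 ⇒ 6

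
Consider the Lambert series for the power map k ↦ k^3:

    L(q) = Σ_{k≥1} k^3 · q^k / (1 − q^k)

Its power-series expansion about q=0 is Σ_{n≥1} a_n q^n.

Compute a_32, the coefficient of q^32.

[q^32] f(32)=32768,f(16)=4096,f(8)=512,f(4)=64,f(2)=8,f(1)=1 ⇒ 37449

a_32 = 37449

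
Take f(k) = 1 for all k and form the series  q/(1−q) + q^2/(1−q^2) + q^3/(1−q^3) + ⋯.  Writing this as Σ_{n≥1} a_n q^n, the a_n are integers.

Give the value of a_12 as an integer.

a_12 = 6

n=12: 12·1 6·2 4·3 3·4 2·6 1·12  f→[1+1+1+1+1+1]=6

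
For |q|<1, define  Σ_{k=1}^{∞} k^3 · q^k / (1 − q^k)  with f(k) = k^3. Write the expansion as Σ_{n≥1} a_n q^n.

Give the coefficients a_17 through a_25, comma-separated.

4914, 6813, 6860, 9198, 9632, 11988, 12168, 16380, 15751

d|17:{1,17}  Σf=1+4913=4914
q^18  k|18↦f(k): 18:5832 9:729 6:216 3:27 2:8 1:1  a_18=6813
d|19:{19,1}  Σf=6859+1=6860
n=20: 1·20 2·10 4·5 5·4 10·2 20·1  f→[1+8+64+125+1000+8000]=9198
[q^21] f(1)=1,f(3)=27,f(7)=343,f(21)=9261 ⇒ 9632
d|22:{1,2,11,22}  Σf=1+8+1331+10648=11988
d|23:{1,23}  Σf=1+12167=12168
q^24  k|24↦f(k): 1:1 2:8 3:27 4:64 6:216 8:512 12:1728 24:13824  a_24=16380
d|25:{1,5,25}  Σf=1+125+15625=15751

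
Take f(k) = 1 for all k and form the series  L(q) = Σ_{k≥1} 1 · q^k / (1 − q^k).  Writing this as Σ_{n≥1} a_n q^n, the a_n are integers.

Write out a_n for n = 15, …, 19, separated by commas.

[q^15] f(1)=1,f(3)=1,f(5)=1,f(15)=1 ⇒ 4
q^16  k|16↦f(k): 1:1 2:1 4:1 8:1 16:1  a_16=5
[q^17] f(17)=1,f(1)=1 ⇒ 2
[q^18] f(18)=1,f(9)=1,f(6)=1,f(3)=1,f(2)=1,f(1)=1 ⇒ 6
[q^19] f(1)=1,f(19)=1 ⇒ 2

4, 5, 2, 6, 2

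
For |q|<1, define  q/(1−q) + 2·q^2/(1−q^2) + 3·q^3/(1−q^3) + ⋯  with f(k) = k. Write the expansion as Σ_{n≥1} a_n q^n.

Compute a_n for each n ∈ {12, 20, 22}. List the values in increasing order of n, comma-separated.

28, 42, 36

n=12: 1·12 2·6 3·4 4·3 6·2 12·1  f→[1+2+3+4+6+12]=28
[q^20] f(1)=1,f(2)=2,f(4)=4,f(5)=5,f(10)=10,f(20)=20 ⇒ 42
d|22:{22,11,2,1}  Σf=22+11+2+1=36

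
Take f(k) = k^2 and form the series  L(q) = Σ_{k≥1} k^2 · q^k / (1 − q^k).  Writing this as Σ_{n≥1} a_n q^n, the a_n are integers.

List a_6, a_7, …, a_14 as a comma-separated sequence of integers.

50, 50, 85, 91, 130, 122, 210, 170, 250

d|6:{6,3,2,1}  Σf=36+9+4+1=50
[q^7] f(1)=1,f(7)=49 ⇒ 50
n=8: 8·1 4·2 2·4 1·8  f→[64+16+4+1]=85
n=9: 9·1 3·3 1·9  f→[81+9+1]=91
[q^10] f(1)=1,f(2)=4,f(5)=25,f(10)=100 ⇒ 130
d|11:{1,11}  Σf=1+121=122
q^12  k|12↦f(k): 1:1 2:4 3:9 4:16 6:36 12:144  a_12=210
q^13  k|13↦f(k): 13:169 1:1  a_13=170
q^14  k|14↦f(k): 1:1 2:4 7:49 14:196  a_14=250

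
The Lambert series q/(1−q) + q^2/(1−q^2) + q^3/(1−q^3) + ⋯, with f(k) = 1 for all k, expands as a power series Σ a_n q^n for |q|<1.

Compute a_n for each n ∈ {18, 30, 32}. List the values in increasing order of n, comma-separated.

6, 8, 6

q^18  k|18↦f(k): 1:1 2:1 3:1 6:1 9:1 18:1  a_18=6
d|30:{1,2,3,5,6,10,15,30}  Σf=1+1+1+1+1+1+1+1=8
d|32:{1,2,4,8,16,32}  Σf=1+1+1+1+1+1=6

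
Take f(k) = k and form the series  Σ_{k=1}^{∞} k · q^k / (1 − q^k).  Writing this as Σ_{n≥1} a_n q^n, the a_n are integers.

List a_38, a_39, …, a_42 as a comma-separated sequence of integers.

n=38: 1·38 2·19 19·2 38·1  f→[1+2+19+38]=60
n=39: 1·39 3·13 13·3 39·1  f→[1+3+13+39]=56
n=40: 40·1 20·2 10·4 8·5 5·8 4·10 2·20 1·40  f→[40+20+10+8+5+4+2+1]=90
[q^41] f(41)=41,f(1)=1 ⇒ 42
d|42:{1,2,3,6,7,14,21,42}  Σf=1+2+3+6+7+14+21+42=96

60, 56, 90, 42, 96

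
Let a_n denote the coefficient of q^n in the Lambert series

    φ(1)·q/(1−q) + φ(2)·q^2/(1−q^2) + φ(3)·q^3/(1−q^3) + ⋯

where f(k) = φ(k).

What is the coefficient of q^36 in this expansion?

n=36: 1·36 2·18 3·12 4·9 6·6 9·4 12·3 18·2 36·1  φ→[1+1+2+2+2+6+4+6+12]=36

a_36 = 36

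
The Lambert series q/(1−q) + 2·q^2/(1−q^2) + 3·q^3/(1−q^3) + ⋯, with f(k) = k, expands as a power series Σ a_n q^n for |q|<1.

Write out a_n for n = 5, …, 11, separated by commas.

q^5  k|5↦f(k): 1:1 5:5  a_5=6
q^6  k|6↦f(k): 1:1 2:2 3:3 6:6  a_6=12
n=7: 1·7 7·1  f→[1+7]=8
[q^8] f(8)=8,f(4)=4,f(2)=2,f(1)=1 ⇒ 15
d|9:{9,3,1}  Σf=9+3+1=13
[q^10] f(10)=10,f(5)=5,f(2)=2,f(1)=1 ⇒ 18
q^11  k|11↦f(k): 11:11 1:1  a_11=12

6, 12, 8, 15, 13, 18, 12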